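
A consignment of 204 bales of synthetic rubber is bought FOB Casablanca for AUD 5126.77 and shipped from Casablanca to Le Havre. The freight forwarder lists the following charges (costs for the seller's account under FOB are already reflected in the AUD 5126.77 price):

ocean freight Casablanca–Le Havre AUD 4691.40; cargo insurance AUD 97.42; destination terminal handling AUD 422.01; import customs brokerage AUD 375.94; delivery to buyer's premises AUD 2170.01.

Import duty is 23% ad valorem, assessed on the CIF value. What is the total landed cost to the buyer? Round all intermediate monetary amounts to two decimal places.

Total landed cost: AUD 15164.14

FOB: the seller bears costs until goods are on board at the origin port; the buyer bears freight, insurance and all costs thereafter.
CIF value = FOB price + freight + insurance = 5126.77 + 4691.40 + 97.42 = 9915.59
Import duty = 9915.59 × 23% = 2280.59
Buyer bears: freight 4691.40 + insurance 97.42 + destination terminal 422.01 + brokerage 375.94 + delivery 2170.01 + duty 2280.59 = 10037.37
Landed cost = invoice 5126.77 + 10037.37 = 15164.14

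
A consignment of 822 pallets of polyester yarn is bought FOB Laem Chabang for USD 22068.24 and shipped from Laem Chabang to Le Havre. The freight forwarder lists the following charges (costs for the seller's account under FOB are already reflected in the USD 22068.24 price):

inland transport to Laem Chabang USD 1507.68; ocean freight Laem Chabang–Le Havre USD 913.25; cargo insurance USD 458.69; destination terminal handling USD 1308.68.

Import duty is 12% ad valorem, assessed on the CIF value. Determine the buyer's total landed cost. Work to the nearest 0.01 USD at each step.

FOB: the seller bears costs until goods are on board at the origin port; the buyer bears freight, insurance and all costs thereafter.
Already in the invoice (seller's account under FOB): inland to port — exclude.
CIF value = FOB price + freight + insurance = 22068.24 + 913.25 + 458.69 = 23440.18
Import duty = 23440.18 × 12% = 2812.82
Buyer bears: freight 913.25 + insurance 458.69 + destination terminal 1308.68 + duty 2812.82 = 5493.44
Landed cost = invoice 22068.24 + 5493.44 = 27561.68

Total landed cost: USD 27561.68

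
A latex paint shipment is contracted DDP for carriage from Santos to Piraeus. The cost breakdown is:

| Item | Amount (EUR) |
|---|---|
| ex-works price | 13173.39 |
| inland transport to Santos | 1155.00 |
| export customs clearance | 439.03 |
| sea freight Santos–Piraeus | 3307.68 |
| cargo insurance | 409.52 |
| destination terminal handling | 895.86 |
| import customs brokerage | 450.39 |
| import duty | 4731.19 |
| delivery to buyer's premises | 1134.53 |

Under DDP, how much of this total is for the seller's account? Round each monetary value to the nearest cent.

Seller's account: EUR 25696.59

DDP: the seller bears all costs including import duty.
Seller's account: goods 13173.39 + inland to port 1155.00 + export clearance 439.03 + freight 3307.68 + insurance 409.52 + destination terminal 895.86 + brokerage 450.39 + duty 4731.19 + delivery 1134.53 = 25696.59
Buyer's account: 0.00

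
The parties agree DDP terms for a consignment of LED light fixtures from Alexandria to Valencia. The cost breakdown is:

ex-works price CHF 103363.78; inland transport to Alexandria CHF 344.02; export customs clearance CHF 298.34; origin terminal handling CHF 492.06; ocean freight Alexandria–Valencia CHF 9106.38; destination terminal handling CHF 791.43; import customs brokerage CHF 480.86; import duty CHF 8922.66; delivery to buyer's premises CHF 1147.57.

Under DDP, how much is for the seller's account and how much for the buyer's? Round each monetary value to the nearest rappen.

DDP: the seller bears all costs including import duty.
Seller's account: goods 103363.78 + inland to port 344.02 + export clearance 298.34 + origin terminal 492.06 + freight 9106.38 + destination terminal 791.43 + brokerage 480.86 + duty 8922.66 + delivery 1147.57 = 124947.10
Buyer's account: 0.00

Seller: CHF 124947.10; buyer: CHF 0.00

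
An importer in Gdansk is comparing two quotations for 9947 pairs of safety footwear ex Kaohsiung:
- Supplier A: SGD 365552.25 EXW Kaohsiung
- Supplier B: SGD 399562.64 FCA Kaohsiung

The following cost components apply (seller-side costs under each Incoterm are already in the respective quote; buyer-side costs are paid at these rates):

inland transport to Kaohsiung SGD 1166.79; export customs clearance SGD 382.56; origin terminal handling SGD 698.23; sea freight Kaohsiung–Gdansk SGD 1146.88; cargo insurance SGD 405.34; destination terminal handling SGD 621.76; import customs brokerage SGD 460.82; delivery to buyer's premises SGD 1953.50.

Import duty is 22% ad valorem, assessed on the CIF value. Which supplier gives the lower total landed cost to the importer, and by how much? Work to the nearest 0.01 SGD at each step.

Supplier A (EXW):
CIF value = EXW price + inland to port + export clearance + origin terminal + freight + insurance = 365552.25 + 1166.79 + 382.56 + 698.23 + 1146.88 + 405.34 = 369352.05
Import duty = 369352.05 × 22% = 81257.45
Buyer bears (A): 1166.79 + 382.56 + 698.23 + 1146.88 + 405.34 + 621.76 + 460.82 + 1953.50 = 6835.88
Landed cost (A) = invoice 365552.25 + 6835.88 + duty 81257.45 = 453645.58
Supplier B (FCA):
CIF value = FCA price + origin terminal + freight + insurance = 399562.64 + 698.23 + 1146.88 + 405.34 = 401813.09
Import duty = 401813.09 × 22% = 88398.88
Buyer bears (B): 698.23 + 1146.88 + 405.34 + 621.76 + 460.82 + 1953.50 = 5286.53
Landed cost (B) = invoice 399562.64 + 5286.53 + duty 88398.88 = 493248.05
Difference = |453645.58 − 493248.05| = 39602.47

Supplier A is cheaper by SGD 39602.47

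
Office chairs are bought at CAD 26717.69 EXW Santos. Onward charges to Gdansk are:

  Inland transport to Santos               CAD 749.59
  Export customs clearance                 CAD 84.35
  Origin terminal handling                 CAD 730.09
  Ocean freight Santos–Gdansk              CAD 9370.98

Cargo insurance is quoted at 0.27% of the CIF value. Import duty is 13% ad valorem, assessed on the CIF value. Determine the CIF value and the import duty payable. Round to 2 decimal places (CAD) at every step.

CIF value: CAD 37754.64; import duty: CAD 4908.10

Let C be the CIF value. C = EXW price + pre-shipment costs + freight + 0.27% × C
C − 0.27% × C = 26717.69 + 749.59 + 84.35 + 730.09 + 9370.98
0.9973 × C = 37652.70
C = 37652.70 / 0.9973 = 37754.64
Insurance premium = 0.27% × 37754.64 = 101.94
Import duty = 37754.64 × 13% = 4908.10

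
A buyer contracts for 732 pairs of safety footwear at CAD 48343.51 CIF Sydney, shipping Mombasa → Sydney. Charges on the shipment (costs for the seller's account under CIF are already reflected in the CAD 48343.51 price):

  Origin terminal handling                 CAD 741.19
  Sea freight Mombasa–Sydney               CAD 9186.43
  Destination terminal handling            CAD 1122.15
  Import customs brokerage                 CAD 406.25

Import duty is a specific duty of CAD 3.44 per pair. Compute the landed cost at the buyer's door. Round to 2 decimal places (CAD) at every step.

CIF: the seller pays costs through ocean freight and marine insurance to the destination port.
Already in the invoice (seller's account under CIF): origin terminal, freight — exclude.
The CIF price already equals the CIF value: 48343.51
Import duty = 732 × 3.44 = 2518.08
Buyer bears: destination terminal 1122.15 + brokerage 406.25 + duty 2518.08 = 4046.48
Landed cost = invoice 48343.51 + 4046.48 = 52389.99

Total landed cost: CAD 52389.99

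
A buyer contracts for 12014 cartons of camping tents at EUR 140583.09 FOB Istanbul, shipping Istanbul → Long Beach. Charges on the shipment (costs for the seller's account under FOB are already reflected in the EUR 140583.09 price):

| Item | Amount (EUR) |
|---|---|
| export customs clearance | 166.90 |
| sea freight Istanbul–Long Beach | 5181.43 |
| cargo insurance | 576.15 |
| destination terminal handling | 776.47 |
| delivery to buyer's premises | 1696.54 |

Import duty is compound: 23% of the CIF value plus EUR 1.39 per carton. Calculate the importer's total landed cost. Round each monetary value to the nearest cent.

FOB: the seller bears costs until goods are on board at the origin port; the buyer bears freight, insurance and all costs thereafter.
Already in the invoice (seller's account under FOB): export clearance — exclude.
CIF value = FOB price + freight + insurance = 140583.09 + 5181.43 + 576.15 = 146340.67
Ad valorem component: 146340.67 × 23% = 33658.35
Specific component: 12014 × 1.39 = 16699.46
Import duty = 33658.35 + 16699.46 = 50357.81
Buyer bears: freight 5181.43 + insurance 576.15 + destination terminal 776.47 + delivery 1696.54 + duty 50357.81 = 58588.40
Landed cost = invoice 140583.09 + 58588.40 = 199171.49

Total landed cost: EUR 199171.49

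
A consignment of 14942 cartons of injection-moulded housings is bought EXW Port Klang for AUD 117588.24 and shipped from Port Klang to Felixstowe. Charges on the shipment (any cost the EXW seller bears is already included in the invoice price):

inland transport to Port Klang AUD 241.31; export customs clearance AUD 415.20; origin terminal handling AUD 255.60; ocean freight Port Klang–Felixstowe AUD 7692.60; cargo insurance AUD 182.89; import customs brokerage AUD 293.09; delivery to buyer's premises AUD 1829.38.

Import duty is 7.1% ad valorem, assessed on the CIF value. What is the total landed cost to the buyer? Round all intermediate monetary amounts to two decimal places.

EXW: the seller makes goods available at their premises; the buyer bears all onward costs.
CIF value = EXW price + inland to port + export clearance + origin terminal + freight + insurance = 117588.24 + 241.31 + 415.20 + 255.60 + 7692.60 + 182.89 = 126375.84
Import duty = 126375.84 × 7.1% = 8972.68
Buyer bears: inland to port 241.31 + export clearance 415.20 + origin terminal 255.60 + freight 7692.60 + insurance 182.89 + brokerage 293.09 + delivery 1829.38 + duty 8972.68 = 19882.75
Landed cost = invoice 117588.24 + 19882.75 = 137470.99

Total landed cost: AUD 137470.99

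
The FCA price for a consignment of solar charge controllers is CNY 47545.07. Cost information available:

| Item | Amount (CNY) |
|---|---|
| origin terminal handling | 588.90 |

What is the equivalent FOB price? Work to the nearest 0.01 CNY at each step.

From FCA to FOB, the seller additionally bears: origin terminal.
FOB price = 47545.07 + 588.90 = 48133.97

FOB price: CNY 48133.97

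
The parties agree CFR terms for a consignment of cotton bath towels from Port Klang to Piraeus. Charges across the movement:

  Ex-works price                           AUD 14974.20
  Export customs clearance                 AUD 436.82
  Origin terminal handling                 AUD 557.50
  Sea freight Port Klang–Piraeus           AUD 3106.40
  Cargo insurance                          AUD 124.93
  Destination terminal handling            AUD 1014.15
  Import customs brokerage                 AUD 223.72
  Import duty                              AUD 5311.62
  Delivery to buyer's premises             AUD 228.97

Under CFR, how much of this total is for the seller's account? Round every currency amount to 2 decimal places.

Seller's account: AUD 19074.92

CFR: the seller pays costs through ocean freight to the destination port, but not insurance.
Seller's account: goods 14974.20 + export clearance 436.82 + origin terminal 557.50 + freight 3106.40 = 19074.92
Buyer's account: insurance 124.93 + destination terminal 1014.15 + brokerage 223.72 + duty 5311.62 + delivery 228.97 = 6903.39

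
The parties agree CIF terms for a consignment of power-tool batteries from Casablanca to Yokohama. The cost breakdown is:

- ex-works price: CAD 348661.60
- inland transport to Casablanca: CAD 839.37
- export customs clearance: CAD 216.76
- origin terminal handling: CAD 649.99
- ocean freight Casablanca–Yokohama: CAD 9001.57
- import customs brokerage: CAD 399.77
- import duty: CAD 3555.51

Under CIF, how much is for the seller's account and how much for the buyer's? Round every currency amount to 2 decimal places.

Seller: CAD 359369.29; buyer: CAD 3955.28

CIF: the seller pays costs through ocean freight and marine insurance to the destination port.
Seller's account: goods 348661.60 + inland to port 839.37 + export clearance 216.76 + origin terminal 649.99 + freight 9001.57 = 359369.29
Buyer's account: brokerage 399.77 + duty 3555.51 = 3955.28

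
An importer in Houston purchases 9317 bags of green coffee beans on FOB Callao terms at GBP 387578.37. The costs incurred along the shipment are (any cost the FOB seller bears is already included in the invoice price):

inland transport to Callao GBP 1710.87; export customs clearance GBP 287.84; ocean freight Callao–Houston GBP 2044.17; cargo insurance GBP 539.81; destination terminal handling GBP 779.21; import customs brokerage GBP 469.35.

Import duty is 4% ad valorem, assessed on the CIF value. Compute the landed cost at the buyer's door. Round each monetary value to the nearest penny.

Total landed cost: GBP 407017.40

FOB: the seller bears costs until goods are on board at the origin port; the buyer bears freight, insurance and all costs thereafter.
Already in the invoice (seller's account under FOB): inland to port, export clearance — exclude.
CIF value = FOB price + freight + insurance = 387578.37 + 2044.17 + 539.81 = 390162.35
Import duty = 390162.35 × 4% = 15606.49
Buyer bears: freight 2044.17 + insurance 539.81 + destination terminal 779.21 + brokerage 469.35 + duty 15606.49 = 19439.03
Landed cost = invoice 387578.37 + 19439.03 = 407017.40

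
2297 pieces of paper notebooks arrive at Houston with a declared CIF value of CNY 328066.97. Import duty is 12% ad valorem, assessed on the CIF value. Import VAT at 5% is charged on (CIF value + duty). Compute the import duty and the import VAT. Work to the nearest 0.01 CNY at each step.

Import duty = 328066.97 × 12% = 39368.04
VAT base = CIF + duty = 328066.97 + 39368.04 = 367435.01
Import VAT = 367435.01 × 5% = 18371.75

Import duty: CNY 39368.04; import VAT: CNY 18371.75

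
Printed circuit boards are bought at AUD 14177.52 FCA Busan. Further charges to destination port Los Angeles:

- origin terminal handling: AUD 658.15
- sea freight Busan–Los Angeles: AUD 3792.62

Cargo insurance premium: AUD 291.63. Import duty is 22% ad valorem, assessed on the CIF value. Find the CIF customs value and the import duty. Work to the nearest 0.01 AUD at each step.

CIF value: AUD 18919.92; import duty: AUD 4162.38

CIF = FCA price + pre-shipment costs + freight + insurance
CIF = 14177.52 + 658.15 + 3792.62 + 291.63 = 18919.92
Import duty = 18919.92 × 22% = 4162.38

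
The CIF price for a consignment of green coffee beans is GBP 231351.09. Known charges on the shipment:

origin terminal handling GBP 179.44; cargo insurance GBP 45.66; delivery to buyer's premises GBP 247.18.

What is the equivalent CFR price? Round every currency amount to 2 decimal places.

CFR price: GBP 231305.43

Not relevant to the conversion: origin terminal — on the seller under both CIF and CFR; already in the CIF price and stays in the CFR price. delivery — on the buyer under both terms; not part of either seller's price.
From CIF to CFR, the seller no longer bears: insurance.
CFR price = 231351.09 − 45.66 = 231305.43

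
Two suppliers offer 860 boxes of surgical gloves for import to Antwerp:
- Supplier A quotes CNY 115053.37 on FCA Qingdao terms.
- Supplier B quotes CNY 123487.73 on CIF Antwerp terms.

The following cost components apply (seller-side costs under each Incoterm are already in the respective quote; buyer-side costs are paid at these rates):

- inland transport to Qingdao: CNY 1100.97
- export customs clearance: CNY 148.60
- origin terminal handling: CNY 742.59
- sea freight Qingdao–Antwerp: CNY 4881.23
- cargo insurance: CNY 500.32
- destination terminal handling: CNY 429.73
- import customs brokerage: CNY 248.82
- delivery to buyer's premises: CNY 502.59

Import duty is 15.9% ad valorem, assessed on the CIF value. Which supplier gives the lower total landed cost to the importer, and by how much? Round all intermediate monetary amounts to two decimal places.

Supplier A is cheaper by CNY 2677.55

Supplier A (FCA):
CIF value = FCA price + origin terminal + freight + insurance = 115053.37 + 742.59 + 4881.23 + 500.32 = 121177.51
Import duty = 121177.51 × 15.9% = 19267.22
Buyer bears (A): 742.59 + 4881.23 + 500.32 + 429.73 + 248.82 + 502.59 = 7305.28
Landed cost (A) = invoice 115053.37 + 7305.28 + duty 19267.22 = 141625.87
Supplier B (CIF):
The CIF price already equals the CIF value: 123487.73
Import duty = 123487.73 × 15.9% = 19634.55
Buyer bears (B): 429.73 + 248.82 + 502.59 = 1181.14
Landed cost (B) = invoice 123487.73 + 1181.14 + duty 19634.55 = 144303.42
Difference = |141625.87 − 144303.42| = 2677.55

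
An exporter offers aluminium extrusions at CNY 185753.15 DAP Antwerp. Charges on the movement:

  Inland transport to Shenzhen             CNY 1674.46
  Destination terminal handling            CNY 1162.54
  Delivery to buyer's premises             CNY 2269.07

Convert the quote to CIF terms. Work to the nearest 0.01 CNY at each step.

CIF price: CNY 182321.54

Not relevant to the conversion: inland to port — on the seller under both DAP and CIF; already in the DAP price and stays in the CIF price.
From DAP to CIF, the seller no longer bears: destination terminal, delivery.
CIF price = 185753.15 − 1162.54 − 2269.07 = 182321.54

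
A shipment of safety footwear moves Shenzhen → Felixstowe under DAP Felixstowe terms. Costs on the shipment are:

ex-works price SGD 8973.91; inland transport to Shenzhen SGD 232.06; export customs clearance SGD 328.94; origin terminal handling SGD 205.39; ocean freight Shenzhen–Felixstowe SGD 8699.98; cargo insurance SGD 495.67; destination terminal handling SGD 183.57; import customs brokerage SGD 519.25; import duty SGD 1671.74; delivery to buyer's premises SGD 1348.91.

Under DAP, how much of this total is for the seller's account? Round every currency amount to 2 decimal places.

Seller's account: SGD 20468.43

DAP: the seller bears all costs to the named destination except import duty and clearance.
Seller's account: goods 8973.91 + inland to port 232.06 + export clearance 328.94 + origin terminal 205.39 + freight 8699.98 + insurance 495.67 + destination terminal 183.57 + delivery 1348.91 = 20468.43
Buyer's account: brokerage 519.25 + duty 1671.74 = 2190.99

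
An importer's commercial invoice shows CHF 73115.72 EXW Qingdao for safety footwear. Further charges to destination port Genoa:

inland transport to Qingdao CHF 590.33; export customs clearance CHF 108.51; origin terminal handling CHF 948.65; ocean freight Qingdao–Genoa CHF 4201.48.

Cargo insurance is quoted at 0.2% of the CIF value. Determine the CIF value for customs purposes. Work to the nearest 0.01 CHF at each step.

Let C be the CIF value. C = EXW price + pre-shipment costs + freight + 0.2% × C
C − 0.2% × C = 73115.72 + 590.33 + 108.51 + 948.65 + 4201.48
0.998 × C = 78964.69
C = 78964.69 / 0.998 = 79122.94
Insurance premium = 0.2% × 79122.94 = 158.25

CIF value: CHF 79122.94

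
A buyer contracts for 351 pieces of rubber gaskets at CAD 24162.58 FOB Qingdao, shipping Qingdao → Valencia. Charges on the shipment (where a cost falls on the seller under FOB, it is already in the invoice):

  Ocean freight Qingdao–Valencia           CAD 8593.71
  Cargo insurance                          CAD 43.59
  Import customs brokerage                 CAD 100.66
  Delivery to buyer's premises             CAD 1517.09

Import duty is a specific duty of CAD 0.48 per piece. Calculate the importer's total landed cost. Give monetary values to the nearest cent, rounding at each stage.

FOB: the seller bears costs until goods are on board at the origin port; the buyer bears freight, insurance and all costs thereafter.
CIF value = FOB price + freight + insurance = 24162.58 + 8593.71 + 43.59 = 32799.88
Import duty = 351 × 0.48 = 168.48
Buyer bears: freight 8593.71 + insurance 43.59 + brokerage 100.66 + delivery 1517.09 + duty 168.48 = 10423.53
Landed cost = invoice 24162.58 + 10423.53 = 34586.11

Total landed cost: CAD 34586.11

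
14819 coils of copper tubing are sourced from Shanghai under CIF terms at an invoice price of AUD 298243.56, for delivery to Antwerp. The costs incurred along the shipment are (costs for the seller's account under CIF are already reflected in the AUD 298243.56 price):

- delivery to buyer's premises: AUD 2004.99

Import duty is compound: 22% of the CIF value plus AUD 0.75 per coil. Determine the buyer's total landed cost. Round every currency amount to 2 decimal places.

CIF: the seller pays costs through ocean freight and marine insurance to the destination port.
The CIF price already equals the CIF value: 298243.56
Ad valorem component: 298243.56 × 22% = 65613.58
Specific component: 14819 × 0.75 = 11114.25
Import duty = 65613.58 + 11114.25 = 76727.83
Buyer bears: delivery 2004.99 + duty 76727.83 = 78732.82
Landed cost = invoice 298243.56 + 78732.82 = 376976.38

Total landed cost: AUD 376976.38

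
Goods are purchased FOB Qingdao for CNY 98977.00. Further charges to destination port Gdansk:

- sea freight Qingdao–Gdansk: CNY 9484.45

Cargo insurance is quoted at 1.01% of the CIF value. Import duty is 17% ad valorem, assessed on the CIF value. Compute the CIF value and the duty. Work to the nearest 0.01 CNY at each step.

CIF value: CNY 109568.09; import duty: CNY 18626.58

Let C be the CIF value. C = FOB price + freight + 1.01% × C
C − 1.01% × C = 98977.00 + 9484.45
0.9899 × C = 108461.45
C = 108461.45 / 0.9899 = 109568.09
Insurance premium = 1.01% × 109568.09 = 1106.64
Import duty = 109568.09 × 17% = 18626.58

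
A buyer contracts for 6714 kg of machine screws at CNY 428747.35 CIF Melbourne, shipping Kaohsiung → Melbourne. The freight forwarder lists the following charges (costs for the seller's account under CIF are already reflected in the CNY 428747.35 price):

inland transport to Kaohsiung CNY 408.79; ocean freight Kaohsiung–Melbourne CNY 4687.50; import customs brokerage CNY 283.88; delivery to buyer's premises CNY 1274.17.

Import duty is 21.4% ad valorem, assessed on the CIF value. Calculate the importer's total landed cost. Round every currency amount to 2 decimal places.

CIF: the seller pays costs through ocean freight and marine insurance to the destination port.
Already in the invoice (seller's account under CIF): inland to port, freight — exclude.
The CIF price already equals the CIF value: 428747.35
Import duty = 428747.35 × 21.4% = 91751.93
Buyer bears: brokerage 283.88 + delivery 1274.17 + duty 91751.93 = 93309.98
Landed cost = invoice 428747.35 + 93309.98 = 522057.33

Total landed cost: CNY 522057.33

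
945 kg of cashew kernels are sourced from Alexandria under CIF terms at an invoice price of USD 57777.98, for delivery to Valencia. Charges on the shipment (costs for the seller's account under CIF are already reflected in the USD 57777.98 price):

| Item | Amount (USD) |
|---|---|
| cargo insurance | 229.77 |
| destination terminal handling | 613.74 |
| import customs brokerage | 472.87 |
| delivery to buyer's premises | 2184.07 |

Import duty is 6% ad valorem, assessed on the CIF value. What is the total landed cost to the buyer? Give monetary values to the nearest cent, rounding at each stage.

Total landed cost: USD 64515.34

CIF: the seller pays costs through ocean freight and marine insurance to the destination port.
Already in the invoice (seller's account under CIF): insurance — exclude.
The CIF price already equals the CIF value: 57777.98
Import duty = 57777.98 × 6% = 3466.68
Buyer bears: destination terminal 613.74 + brokerage 472.87 + delivery 2184.07 + duty 3466.68 = 6737.36
Landed cost = invoice 57777.98 + 6737.36 = 64515.34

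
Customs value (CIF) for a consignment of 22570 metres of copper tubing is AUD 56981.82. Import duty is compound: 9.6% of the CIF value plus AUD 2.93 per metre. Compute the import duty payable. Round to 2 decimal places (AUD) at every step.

Import duty: AUD 71600.35

Ad valorem component: 56981.82 × 9.6% = 5470.25
Specific component: 22570 × 2.93 = 66130.10
Import duty = 5470.25 + 66130.10 = 71600.35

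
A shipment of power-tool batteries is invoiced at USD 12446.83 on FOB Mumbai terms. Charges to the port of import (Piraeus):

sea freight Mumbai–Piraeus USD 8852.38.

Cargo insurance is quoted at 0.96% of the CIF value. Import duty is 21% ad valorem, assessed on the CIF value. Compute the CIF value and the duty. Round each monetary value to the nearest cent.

CIF value: USD 21505.66; import duty: USD 4516.19

Let C be the CIF value. C = FOB price + freight + 0.96% × C
C − 0.96% × C = 12446.83 + 8852.38
0.9904 × C = 21299.21
C = 21299.21 / 0.9904 = 21505.66
Insurance premium = 0.96% × 21505.66 = 206.45
Import duty = 21505.66 × 21% = 4516.19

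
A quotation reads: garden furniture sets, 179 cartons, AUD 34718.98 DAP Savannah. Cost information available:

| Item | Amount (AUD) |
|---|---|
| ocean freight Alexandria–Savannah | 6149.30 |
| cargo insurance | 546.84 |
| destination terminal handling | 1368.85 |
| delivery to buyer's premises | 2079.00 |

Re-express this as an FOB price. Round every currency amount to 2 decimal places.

FOB price: AUD 24574.99

From DAP to FOB, the seller no longer bears: freight, insurance, destination terminal, delivery.
FOB price = 34718.98 − 6149.30 − 546.84 − 1368.85 − 2079.00 = 24574.99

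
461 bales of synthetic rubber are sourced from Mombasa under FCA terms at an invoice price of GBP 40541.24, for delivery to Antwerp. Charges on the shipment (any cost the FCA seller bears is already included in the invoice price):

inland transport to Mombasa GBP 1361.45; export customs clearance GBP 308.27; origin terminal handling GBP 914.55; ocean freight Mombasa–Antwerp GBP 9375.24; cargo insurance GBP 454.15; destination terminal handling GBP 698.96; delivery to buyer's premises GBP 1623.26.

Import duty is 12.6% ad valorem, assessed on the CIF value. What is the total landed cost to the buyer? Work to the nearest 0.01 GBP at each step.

FCA: the seller delivers export-cleared goods to the carrier; the buyer bears costs from that point.
Already in the invoice (seller's account under FCA): inland to port, export clearance — exclude.
CIF value = FCA price + origin terminal + freight + insurance = 40541.24 + 914.55 + 9375.24 + 454.15 = 51285.18
Import duty = 51285.18 × 12.6% = 6461.93
Buyer bears: origin terminal 914.55 + freight 9375.24 + insurance 454.15 + destination terminal 698.96 + delivery 1623.26 + duty 6461.93 = 19528.09
Landed cost = invoice 40541.24 + 19528.09 = 60069.33

Total landed cost: GBP 60069.33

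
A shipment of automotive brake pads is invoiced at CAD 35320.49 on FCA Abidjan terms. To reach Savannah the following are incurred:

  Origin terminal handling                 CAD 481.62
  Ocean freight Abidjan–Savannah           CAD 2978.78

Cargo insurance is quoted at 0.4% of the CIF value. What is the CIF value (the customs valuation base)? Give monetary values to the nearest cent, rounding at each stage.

CIF value: CAD 38936.64

Let C be the CIF value. C = FCA price + pre-shipment costs + freight + 0.4% × C
C − 0.4% × C = 35320.49 + 481.62 + 2978.78
0.996 × C = 38780.89
C = 38780.89 / 0.996 = 38936.64
Insurance premium = 0.4% × 38936.64 = 155.75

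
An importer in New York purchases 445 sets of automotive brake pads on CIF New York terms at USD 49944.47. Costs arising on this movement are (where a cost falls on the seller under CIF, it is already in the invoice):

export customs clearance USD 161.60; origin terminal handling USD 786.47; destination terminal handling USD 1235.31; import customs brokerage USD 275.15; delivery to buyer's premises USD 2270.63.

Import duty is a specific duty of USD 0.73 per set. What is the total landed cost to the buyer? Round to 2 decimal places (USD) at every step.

CIF: the seller pays costs through ocean freight and marine insurance to the destination port.
Already in the invoice (seller's account under CIF): export clearance, origin terminal — exclude.
The CIF price already equals the CIF value: 49944.47
Import duty = 445 × 0.73 = 324.85
Buyer bears: destination terminal 1235.31 + brokerage 275.15 + delivery 2270.63 + duty 324.85 = 4105.94
Landed cost = invoice 49944.47 + 4105.94 = 54050.41

Total landed cost: USD 54050.41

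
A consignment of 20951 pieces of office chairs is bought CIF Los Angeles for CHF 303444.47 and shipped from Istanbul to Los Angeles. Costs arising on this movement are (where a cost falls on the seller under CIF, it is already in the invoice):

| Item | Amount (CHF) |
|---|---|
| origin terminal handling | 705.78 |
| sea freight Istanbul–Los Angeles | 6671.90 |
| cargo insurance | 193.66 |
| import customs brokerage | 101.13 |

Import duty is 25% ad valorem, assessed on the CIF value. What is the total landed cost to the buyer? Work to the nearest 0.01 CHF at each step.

Total landed cost: CHF 379406.72

CIF: the seller pays costs through ocean freight and marine insurance to the destination port.
Already in the invoice (seller's account under CIF): origin terminal, freight, insurance — exclude.
The CIF price already equals the CIF value: 303444.47
Import duty = 303444.47 × 25% = 75861.12
Buyer bears: brokerage 101.13 + duty 75861.12 = 75962.25
Landed cost = invoice 303444.47 + 75962.25 = 379406.72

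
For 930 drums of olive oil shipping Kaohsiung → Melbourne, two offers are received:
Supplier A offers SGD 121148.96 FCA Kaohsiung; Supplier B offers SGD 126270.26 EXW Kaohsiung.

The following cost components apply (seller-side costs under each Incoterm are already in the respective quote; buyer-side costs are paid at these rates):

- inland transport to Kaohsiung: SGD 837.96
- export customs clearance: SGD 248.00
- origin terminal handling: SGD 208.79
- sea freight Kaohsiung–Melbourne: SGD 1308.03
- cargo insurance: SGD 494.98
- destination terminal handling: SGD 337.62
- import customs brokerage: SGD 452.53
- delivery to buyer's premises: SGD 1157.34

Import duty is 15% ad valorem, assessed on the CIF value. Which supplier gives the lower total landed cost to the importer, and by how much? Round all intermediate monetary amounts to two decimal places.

Supplier A (FCA):
CIF value = FCA price + origin terminal + freight + insurance = 121148.96 + 208.79 + 1308.03 + 494.98 = 123160.76
Import duty = 123160.76 × 15% = 18474.11
Buyer bears (A): 208.79 + 1308.03 + 494.98 + 337.62 + 452.53 + 1157.34 = 3959.29
Landed cost (A) = invoice 121148.96 + 3959.29 + duty 18474.11 = 143582.36
Supplier B (EXW):
CIF value = EXW price + inland to port + export clearance + origin terminal + freight + insurance = 126270.26 + 837.96 + 248.00 + 208.79 + 1308.03 + 494.98 = 129368.02
Import duty = 129368.02 × 15% = 19405.20
Buyer bears (B): 837.96 + 248.00 + 208.79 + 1308.03 + 494.98 + 337.62 + 452.53 + 1157.34 = 5045.25
Landed cost (B) = invoice 126270.26 + 5045.25 + duty 19405.20 = 150720.71
Difference = |143582.36 − 150720.71| = 7138.35

Supplier A is cheaper by SGD 7138.35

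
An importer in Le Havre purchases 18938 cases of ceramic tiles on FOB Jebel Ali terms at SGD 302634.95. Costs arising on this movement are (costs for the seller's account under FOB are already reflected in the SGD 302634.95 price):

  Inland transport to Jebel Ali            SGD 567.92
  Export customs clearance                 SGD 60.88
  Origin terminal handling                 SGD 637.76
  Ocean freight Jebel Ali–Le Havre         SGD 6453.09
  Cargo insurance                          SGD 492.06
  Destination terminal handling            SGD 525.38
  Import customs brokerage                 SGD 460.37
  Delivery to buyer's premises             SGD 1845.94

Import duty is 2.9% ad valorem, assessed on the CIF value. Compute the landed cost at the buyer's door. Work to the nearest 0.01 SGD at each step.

Total landed cost: SGD 321389.61

FOB: the seller bears costs until goods are on board at the origin port; the buyer bears freight, insurance and all costs thereafter.
Already in the invoice (seller's account under FOB): inland to port, export clearance, origin terminal — exclude.
CIF value = FOB price + freight + insurance = 302634.95 + 6453.09 + 492.06 = 309580.10
Import duty = 309580.10 × 2.9% = 8977.82
Buyer bears: freight 6453.09 + insurance 492.06 + destination terminal 525.38 + brokerage 460.37 + delivery 1845.94 + duty 8977.82 = 18754.66
Landed cost = invoice 302634.95 + 18754.66 = 321389.61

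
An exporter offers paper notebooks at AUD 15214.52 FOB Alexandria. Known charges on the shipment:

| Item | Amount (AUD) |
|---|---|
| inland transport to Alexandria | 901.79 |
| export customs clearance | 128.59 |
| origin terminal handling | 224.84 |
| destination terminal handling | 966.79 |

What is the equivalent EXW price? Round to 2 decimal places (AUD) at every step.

EXW price: AUD 13959.30

Not relevant to the conversion: destination terminal — on the buyer under both terms; not part of either seller's price.
From FOB to EXW, the seller no longer bears: inland to port, export clearance, origin terminal.
EXW price = 15214.52 − 901.79 − 128.59 − 224.84 = 13959.30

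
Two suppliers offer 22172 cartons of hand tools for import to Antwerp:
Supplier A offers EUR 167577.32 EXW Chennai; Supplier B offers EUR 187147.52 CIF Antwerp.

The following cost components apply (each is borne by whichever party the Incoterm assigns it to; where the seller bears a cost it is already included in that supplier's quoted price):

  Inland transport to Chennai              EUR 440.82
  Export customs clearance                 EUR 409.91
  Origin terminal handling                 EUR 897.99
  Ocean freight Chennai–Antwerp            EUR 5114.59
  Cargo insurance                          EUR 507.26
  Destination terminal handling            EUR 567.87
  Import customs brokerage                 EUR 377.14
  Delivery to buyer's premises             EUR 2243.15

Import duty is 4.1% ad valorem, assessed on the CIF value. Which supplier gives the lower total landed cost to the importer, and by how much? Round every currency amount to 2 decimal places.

Supplier A (EXW):
CIF value = EXW price + inland to port + export clearance + origin terminal + freight + insurance = 167577.32 + 440.82 + 409.91 + 897.99 + 5114.59 + 507.26 = 174947.89
Import duty = 174947.89 × 4.1% = 7172.86
Buyer bears (A): 440.82 + 409.91 + 897.99 + 5114.59 + 507.26 + 567.87 + 377.14 + 2243.15 = 10558.73
Landed cost (A) = invoice 167577.32 + 10558.73 + duty 7172.86 = 185308.91
Supplier B (CIF):
The CIF price already equals the CIF value: 187147.52
Import duty = 187147.52 × 4.1% = 7673.05
Buyer bears (B): 567.87 + 377.14 + 2243.15 = 3188.16
Landed cost (B) = invoice 187147.52 + 3188.16 + duty 7673.05 = 198008.73
Difference = |185308.91 − 198008.73| = 12699.82

Supplier A is cheaper by EUR 12699.82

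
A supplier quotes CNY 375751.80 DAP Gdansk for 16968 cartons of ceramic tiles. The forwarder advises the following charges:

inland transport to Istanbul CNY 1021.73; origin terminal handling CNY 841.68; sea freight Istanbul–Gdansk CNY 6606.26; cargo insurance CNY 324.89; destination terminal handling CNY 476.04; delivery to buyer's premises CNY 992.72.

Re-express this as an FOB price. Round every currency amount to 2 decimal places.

FOB price: CNY 367351.89

Not relevant to the conversion: inland to port, origin terminal — on the seller under both DAP and FOB; already in the DAP price and stays in the FOB price.
From DAP to FOB, the seller no longer bears: freight, insurance, destination terminal, delivery.
FOB price = 375751.80 − 6606.26 − 324.89 − 476.04 − 992.72 = 367351.89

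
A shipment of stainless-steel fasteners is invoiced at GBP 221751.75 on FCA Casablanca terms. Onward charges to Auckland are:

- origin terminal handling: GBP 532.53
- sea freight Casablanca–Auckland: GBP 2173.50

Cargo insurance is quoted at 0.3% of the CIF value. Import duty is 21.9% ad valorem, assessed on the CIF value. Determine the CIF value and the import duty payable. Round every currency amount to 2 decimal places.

CIF value: GBP 225133.18; import duty: GBP 49304.17

Let C be the CIF value. C = FCA price + pre-shipment costs + freight + 0.3% × C
C − 0.3% × C = 221751.75 + 532.53 + 2173.50
0.997 × C = 224457.78
C = 224457.78 / 0.997 = 225133.18
Insurance premium = 0.3% × 225133.18 = 675.40
Import duty = 225133.18 × 21.9% = 49304.17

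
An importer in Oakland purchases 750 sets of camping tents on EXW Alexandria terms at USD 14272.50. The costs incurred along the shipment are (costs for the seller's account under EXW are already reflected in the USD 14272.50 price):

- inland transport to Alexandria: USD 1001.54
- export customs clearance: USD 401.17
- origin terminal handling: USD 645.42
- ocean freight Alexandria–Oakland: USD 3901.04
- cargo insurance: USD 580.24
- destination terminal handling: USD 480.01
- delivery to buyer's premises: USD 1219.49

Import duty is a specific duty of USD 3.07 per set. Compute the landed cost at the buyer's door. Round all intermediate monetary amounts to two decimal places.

Total landed cost: USD 24803.91

EXW: the seller makes goods available at their premises; the buyer bears all onward costs.
CIF value = EXW price + inland to port + export clearance + origin terminal + freight + insurance = 14272.50 + 1001.54 + 401.17 + 645.42 + 3901.04 + 580.24 = 20801.91
Import duty = 750 × 3.07 = 2302.50
Buyer bears: inland to port 1001.54 + export clearance 401.17 + origin terminal 645.42 + freight 3901.04 + insurance 580.24 + destination terminal 480.01 + delivery 1219.49 + duty 2302.50 = 10531.41
Landed cost = invoice 14272.50 + 10531.41 = 24803.91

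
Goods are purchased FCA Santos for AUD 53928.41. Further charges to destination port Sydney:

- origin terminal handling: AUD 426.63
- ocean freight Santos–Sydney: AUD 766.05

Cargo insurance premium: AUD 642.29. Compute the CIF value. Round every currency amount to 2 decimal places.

CIF value: AUD 55763.38

CIF = FCA price + pre-shipment costs + freight + insurance
CIF = 53928.41 + 426.63 + 766.05 + 642.29 = 55763.38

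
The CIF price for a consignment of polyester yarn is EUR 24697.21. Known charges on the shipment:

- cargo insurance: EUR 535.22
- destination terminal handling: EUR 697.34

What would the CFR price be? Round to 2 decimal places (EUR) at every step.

CFR price: EUR 24161.99

Not relevant to the conversion: destination terminal — on the buyer under both terms; not part of either seller's price.
From CIF to CFR, the seller no longer bears: insurance.
CFR price = 24697.21 − 535.22 = 24161.99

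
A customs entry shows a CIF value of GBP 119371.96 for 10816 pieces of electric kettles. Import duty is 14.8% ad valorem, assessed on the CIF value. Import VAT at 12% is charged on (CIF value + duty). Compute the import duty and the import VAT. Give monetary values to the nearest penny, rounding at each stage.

Import duty: GBP 17667.05; import VAT: GBP 16444.68

Import duty = 119371.96 × 14.8% = 17667.05
VAT base = CIF + duty = 119371.96 + 17667.05 = 137039.01
Import VAT = 137039.01 × 12% = 16444.68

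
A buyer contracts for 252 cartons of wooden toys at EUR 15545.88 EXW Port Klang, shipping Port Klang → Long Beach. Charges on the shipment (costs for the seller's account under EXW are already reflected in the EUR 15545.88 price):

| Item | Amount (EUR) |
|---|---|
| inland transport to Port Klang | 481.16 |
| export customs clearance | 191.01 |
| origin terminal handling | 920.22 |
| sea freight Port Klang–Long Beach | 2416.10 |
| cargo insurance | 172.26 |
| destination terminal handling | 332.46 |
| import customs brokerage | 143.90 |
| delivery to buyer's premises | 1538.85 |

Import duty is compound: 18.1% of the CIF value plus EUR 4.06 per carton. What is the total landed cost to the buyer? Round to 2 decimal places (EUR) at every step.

EXW: the seller makes goods available at their premises; the buyer bears all onward costs.
CIF value = EXW price + inland to port + export clearance + origin terminal + freight + insurance = 15545.88 + 481.16 + 191.01 + 920.22 + 2416.10 + 172.26 = 19726.63
Ad valorem component: 19726.63 × 18.1% = 3570.52
Specific component: 252 × 4.06 = 1023.12
Import duty = 3570.52 + 1023.12 = 4593.64
Buyer bears: inland to port 481.16 + export clearance 191.01 + origin terminal 920.22 + freight 2416.10 + insurance 172.26 + destination terminal 332.46 + brokerage 143.90 + delivery 1538.85 + duty 4593.64 = 10789.60
Landed cost = invoice 15545.88 + 10789.60 = 26335.48

Total landed cost: EUR 26335.48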